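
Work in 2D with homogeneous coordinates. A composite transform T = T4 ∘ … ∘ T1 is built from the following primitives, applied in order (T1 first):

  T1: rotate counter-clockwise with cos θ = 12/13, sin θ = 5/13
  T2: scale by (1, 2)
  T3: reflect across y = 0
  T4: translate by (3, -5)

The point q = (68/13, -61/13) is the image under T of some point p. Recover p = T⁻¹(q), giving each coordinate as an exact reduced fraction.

p = (2, -1)

T1 = [12/13 -5/13 0; 5/13 12/13 0; 0 0 1]
T2·T1 = [12/13 -5/13 0; 10/13 24/13 0; 0 0 1]
T3·…·T1 = [12/13 -5/13 0; -10/13 -24/13 0; 0 0 1]
T4·…·T1 = [12/13 -5/13 3; -10/13 -24/13 -5; 0 0 1]
det M = -2; M⁻¹ = [12/13 -5/26 -97/26; -5/13 -6/13 -15/13; 0 0 1]
M⁻¹ · (68/13, -61/13)ᵀ = (2, -1)ᵀ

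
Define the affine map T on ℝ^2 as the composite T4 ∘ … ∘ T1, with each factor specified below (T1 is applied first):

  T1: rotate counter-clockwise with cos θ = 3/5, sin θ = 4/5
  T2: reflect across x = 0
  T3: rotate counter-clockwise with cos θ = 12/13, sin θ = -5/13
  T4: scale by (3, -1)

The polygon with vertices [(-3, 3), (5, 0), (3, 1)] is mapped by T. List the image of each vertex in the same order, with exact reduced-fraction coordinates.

image vertices: (711/65, 141/65), (-48/13, -63/13), (9/13, -41/13)

T1 rotate counter-clockwise with cos θ = 3/5, sin θ = 4/5: (-3, 3) → (-21/5, -3/5); (5, 0) → (3, 4); (3, 1) → (1, 3)
T2 reflect across x = 0: (-21/5, -3/5) → (21/5, -3/5); (3, 4) → (-3, 4); (1, 3) → (-1, 3)
T3 rotate counter-clockwise with cos θ = 12/13, sin θ = -5/13: (21/5, -3/5) → (237/65, -141/65); (-3, 4) → (-16/13, 63/13); (-1, 3) → (3/13, 41/13)
T4 scale by (3, -1): (237/65, -141/65) → (711/65, 141/65); (-16/13, 63/13) → (-48/13, -63/13); (3/13, 41/13) → (9/13, -41/13)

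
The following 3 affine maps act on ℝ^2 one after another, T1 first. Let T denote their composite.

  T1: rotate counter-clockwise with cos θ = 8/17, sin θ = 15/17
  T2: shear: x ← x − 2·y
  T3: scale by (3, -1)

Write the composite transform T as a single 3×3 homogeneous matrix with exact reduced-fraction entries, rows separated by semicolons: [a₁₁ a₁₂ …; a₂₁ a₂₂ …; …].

T1 = [8/17 -15/17 0; 15/17 8/17 0; 0 0 1]
T2·T1 = [-22/17 -31/17 0; 15/17 8/17 0; 0 0 1]
T3·…·T1 = [-66/17 -93/17 0; -15/17 -8/17 0; 0 0 1]

T = [-66/17 -93/17 0; -15/17 -8/17 0; 0 0 1]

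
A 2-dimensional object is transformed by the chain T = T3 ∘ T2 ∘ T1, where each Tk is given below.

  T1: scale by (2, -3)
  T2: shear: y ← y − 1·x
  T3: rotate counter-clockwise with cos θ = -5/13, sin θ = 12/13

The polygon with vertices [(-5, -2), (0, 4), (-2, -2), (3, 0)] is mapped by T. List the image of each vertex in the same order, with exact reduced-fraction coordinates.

T1 scale by (2, -3): (-5, -2) → (-10, 6); (0, 4) → (0, -12); (-2, -2) → (-4, 6); (3, 0) → (6, 0)
T2 shear: y ← y − 1·x: (-10, 6) → (-10, 16); (0, -12) → (0, -12); (-4, 6) → (-4, 10); (6, 0) → (6, -6)
T3 rotate counter-clockwise with cos θ = -5/13, sin θ = 12/13: (-10, 16) → (-142/13, -200/13); (0, -12) → (144/13, 60/13); (-4, 10) → (-100/13, -98/13); (6, -6) → (42/13, 102/13)

image vertices: (-142/13, -200/13), (144/13, 60/13), (-100/13, -98/13), (42/13, 102/13)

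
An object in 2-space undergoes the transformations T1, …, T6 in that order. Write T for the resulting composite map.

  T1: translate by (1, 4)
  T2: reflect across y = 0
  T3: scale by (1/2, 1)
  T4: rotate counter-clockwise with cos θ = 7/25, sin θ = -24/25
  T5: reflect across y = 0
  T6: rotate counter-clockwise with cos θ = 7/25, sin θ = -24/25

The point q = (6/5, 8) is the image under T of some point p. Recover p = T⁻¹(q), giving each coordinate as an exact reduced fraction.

p = (7/5, 4)

T1 = [1 0 1; 0 1 4; 0 0 1]
T2·T1 = [1 0 1; 0 -1 -4; 0 0 1]
T3·…·T1 = [1/2 0 1/2; 0 -1 -4; 0 0 1]
T4·…·T1 = [7/50 -24/25 -37/10; -12/25 -7/25 -8/5; 0 0 1]
T5·…·T1 = [7/50 -24/25 -37/10; 12/25 7/25 8/5; 0 0 1]
T6·…·T1 = [1/2 0 1/2; 0 1 4; 0 0 1]
det M = 1/2; M⁻¹ = [2 0 -1; 0 1 -4; 0 0 1]
M⁻¹ · (6/5, 8)ᵀ = (7/5, 4)ᵀ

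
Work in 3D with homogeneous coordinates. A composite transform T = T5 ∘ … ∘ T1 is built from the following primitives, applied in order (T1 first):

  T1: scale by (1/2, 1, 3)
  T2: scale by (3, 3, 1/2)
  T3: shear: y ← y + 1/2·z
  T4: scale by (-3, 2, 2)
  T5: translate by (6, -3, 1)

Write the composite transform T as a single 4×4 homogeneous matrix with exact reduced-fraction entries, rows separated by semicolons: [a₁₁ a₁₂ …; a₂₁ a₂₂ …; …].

T1 = [1/2 0 0 0; 0 1 0 0; 0 0 3 0; 0 0 0 1]
T2·T1 = [3/2 0 0 0; 0 3 0 0; 0 0 3/2 0; 0 0 0 1]
T3·…·T1 = [3/2 0 0 0; 0 3 3/4 0; 0 0 3/2 0; 0 0 0 1]
T4·…·T1 = [-9/2 0 0 0; 0 6 3/2 0; 0 0 3 0; 0 0 0 1]
T5·…·T1 = [-9/2 0 0 6; 0 6 3/2 -3; 0 0 3 1; 0 0 0 1]

T = [-9/2 0 0 6; 0 6 3/2 -3; 0 0 3 1; 0 0 0 1]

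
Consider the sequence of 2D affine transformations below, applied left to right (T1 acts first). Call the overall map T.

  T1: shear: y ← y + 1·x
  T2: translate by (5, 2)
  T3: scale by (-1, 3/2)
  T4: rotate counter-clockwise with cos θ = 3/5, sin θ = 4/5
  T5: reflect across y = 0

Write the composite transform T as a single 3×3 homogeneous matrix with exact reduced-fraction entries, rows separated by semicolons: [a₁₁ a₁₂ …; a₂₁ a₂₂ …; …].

T1 = [1 0 0; 1 1 0; 0 0 1]
T2·T1 = [1 0 5; 1 1 2; 0 0 1]
T3·…·T1 = [-1 0 -5; 3/2 3/2 3; 0 0 1]
T4·…·T1 = [-9/5 -6/5 -27/5; 1/10 9/10 -11/5; 0 0 1]
T5·…·T1 = [-9/5 -6/5 -27/5; -1/10 -9/10 11/5; 0 0 1]

T = [-9/5 -6/5 -27/5; -1/10 -9/10 11/5; 0 0 1]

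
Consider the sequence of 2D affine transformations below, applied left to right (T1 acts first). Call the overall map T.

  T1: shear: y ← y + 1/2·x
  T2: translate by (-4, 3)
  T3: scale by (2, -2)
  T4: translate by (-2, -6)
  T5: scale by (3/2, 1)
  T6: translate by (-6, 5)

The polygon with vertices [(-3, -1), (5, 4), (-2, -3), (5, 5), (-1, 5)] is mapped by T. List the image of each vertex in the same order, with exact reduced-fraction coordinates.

image vertices: (-30, -2), (-6, -20), (-27, 1), (-6, -22), (-24, -16)

T1 shear: y ← y + 1/2·x: (-3, -1) → (-3, -5/2); (5, 4) → (5, 13/2); (-2, -3) → (-2, -4); (5, 5) → (5, 15/2); (-1, 5) → (-1, 9/2)
T2 translate by (-4, 3): (-3, -5/2) → (-7, 1/2); (5, 13/2) → (1, 19/2); (-2, -4) → (-6, -1); (5, 15/2) → (1, 21/2); (-1, 9/2) → (-5, 15/2)
T3 scale by (2, -2): (-7, 1/2) → (-14, -1); (1, 19/2) → (2, -19); (-6, -1) → (-12, 2); (1, 21/2) → (2, -21); (-5, 15/2) → (-10, -15)
T4 translate by (-2, -6): (-14, -1) → (-16, -7); (2, -19) → (0, -25); (-12, 2) → (-14, -4); (2, -21) → (0, -27); (-10, -15) → (-12, -21)
T5 scale by (3/2, 1): (-16, -7) → (-24, -7); (0, -25) → (0, -25); (-14, -4) → (-21, -4); (0, -27) → (0, -27); (-12, -21) → (-18, -21)
T6 translate by (-6, 5): (-24, -7) → (-30, -2); (0, -25) → (-6, -20); (-21, -4) → (-27, 1); (0, -27) → (-6, -22); (-18, -21) → (-24, -16)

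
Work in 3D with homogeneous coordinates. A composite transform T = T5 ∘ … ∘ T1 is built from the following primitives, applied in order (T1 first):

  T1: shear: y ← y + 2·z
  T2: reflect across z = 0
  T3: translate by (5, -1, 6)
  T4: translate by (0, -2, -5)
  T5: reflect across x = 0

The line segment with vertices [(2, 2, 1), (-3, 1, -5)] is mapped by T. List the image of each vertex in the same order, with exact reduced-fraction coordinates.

T1 shear: y ← y + 2·z: (2, 2, 1) → (2, 4, 1); (-3, 1, -5) → (-3, -9, -5)
T2 reflect across z = 0: (2, 4, 1) → (2, 4, -1); (-3, -9, -5) → (-3, -9, 5)
T3 translate by (5, -1, 6): (2, 4, -1) → (7, 3, 5); (-3, -9, 5) → (2, -10, 11)
T4 translate by (0, -2, -5): (7, 3, 5) → (7, 1, 0); (2, -10, 11) → (2, -12, 6)
T5 reflect across x = 0: (7, 1, 0) → (-7, 1, 0); (2, -12, 6) → (-2, -12, 6)

image vertices: (-7, 1, 0), (-2, -12, 6)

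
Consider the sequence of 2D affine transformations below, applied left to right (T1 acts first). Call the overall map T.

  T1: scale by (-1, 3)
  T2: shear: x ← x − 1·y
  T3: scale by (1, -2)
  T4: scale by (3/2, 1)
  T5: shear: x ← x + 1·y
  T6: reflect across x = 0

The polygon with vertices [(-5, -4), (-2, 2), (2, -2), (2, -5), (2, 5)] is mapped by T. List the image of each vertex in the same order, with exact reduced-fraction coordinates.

T1 scale by (-1, 3): (-5, -4) → (5, -12); (-2, 2) → (2, 6); (2, -2) → (-2, -6); (2, -5) → (-2, -15); (2, 5) → (-2, 15)
T2 shear: x ← x − 1·y: (5, -12) → (17, -12); (2, 6) → (-4, 6); (-2, -6) → (4, -6); (-2, -15) → (13, -15); (-2, 15) → (-17, 15)
T3 scale by (1, -2): (17, -12) → (17, 24); (-4, 6) → (-4, -12); (4, -6) → (4, 12); (13, -15) → (13, 30); (-17, 15) → (-17, -30)
T4 scale by (3/2, 1): (17, 24) → (51/2, 24); (-4, -12) → (-6, -12); (4, 12) → (6, 12); (13, 30) → (39/2, 30); (-17, -30) → (-51/2, -30)
T5 shear: x ← x + 1·y: (51/2, 24) → (99/2, 24); (-6, -12) → (-18, -12); (6, 12) → (18, 12); (39/2, 30) → (99/2, 30); (-51/2, -30) → (-111/2, -30)
T6 reflect across x = 0: (99/2, 24) → (-99/2, 24); (-18, -12) → (18, -12); (18, 12) → (-18, 12); (99/2, 30) → (-99/2, 30); (-111/2, -30) → (111/2, -30)

image vertices: (-99/2, 24), (18, -12), (-18, 12), (-99/2, 30), (111/2, -30)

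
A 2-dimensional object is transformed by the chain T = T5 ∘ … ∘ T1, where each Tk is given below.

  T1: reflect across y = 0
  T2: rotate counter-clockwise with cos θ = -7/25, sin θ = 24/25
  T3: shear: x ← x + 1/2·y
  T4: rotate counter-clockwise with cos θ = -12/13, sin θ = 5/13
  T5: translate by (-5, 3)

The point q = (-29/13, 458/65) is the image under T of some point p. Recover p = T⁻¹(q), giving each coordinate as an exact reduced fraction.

p = (-5, 0)

T1 = [1 0 0; 0 -1 0; 0 0 1]
T2·T1 = [-7/25 24/25 0; 24/25 7/25 0; 0 0 1]
T3·…·T1 = [1/5 11/10 0; 24/25 7/25 0; 0 0 1]
T4·…·T1 = [-36/65 -73/65 0; -263/325 107/650 0; 0 0 1]
T5·…·T1 = [-36/65 -73/65 -5; -263/325 107/650 3; 0 0 1]
det M = -1; M⁻¹ = [-107/650 -73/65 331/130; -263/325 36/65 -371/65; 0 0 1]
M⁻¹ · (-29/13, 458/65)ᵀ = (-5, 0)ᵀ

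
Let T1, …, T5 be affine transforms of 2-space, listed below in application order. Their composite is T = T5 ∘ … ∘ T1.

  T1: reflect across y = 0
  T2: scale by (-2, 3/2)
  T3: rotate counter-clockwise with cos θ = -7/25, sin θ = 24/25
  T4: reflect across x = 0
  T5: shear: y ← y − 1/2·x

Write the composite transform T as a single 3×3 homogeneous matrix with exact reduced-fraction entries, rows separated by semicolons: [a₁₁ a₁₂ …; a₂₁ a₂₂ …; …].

T = [-14/25 -36/25 0; -41/25 57/50 0; 0 0 1]

T1 = [1 0 0; 0 -1 0; 0 0 1]
T2·T1 = [-2 0 0; 0 -3/2 0; 0 0 1]
T3·…·T1 = [14/25 36/25 0; -48/25 21/50 0; 0 0 1]
T4·…·T1 = [-14/25 -36/25 0; -48/25 21/50 0; 0 0 1]
T5·…·T1 = [-14/25 -36/25 0; -41/25 57/50 0; 0 0 1]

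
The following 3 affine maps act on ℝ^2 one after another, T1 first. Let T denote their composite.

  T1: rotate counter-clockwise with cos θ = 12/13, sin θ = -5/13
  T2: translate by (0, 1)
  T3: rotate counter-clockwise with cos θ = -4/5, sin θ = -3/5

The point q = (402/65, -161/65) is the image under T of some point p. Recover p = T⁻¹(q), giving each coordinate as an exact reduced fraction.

p = (-5, 3)

T1 = [12/13 5/13 0; -5/13 12/13 0; 0 0 1]
T2·T1 = [12/13 5/13 0; -5/13 12/13 1; 0 0 1]
T3·…·T1 = [-63/65 16/65 3/5; -16/65 -63/65 -4/5; 0 0 1]
det M = 1; M⁻¹ = [-63/65 -16/65 5/13; 16/65 -63/65 -12/13; 0 0 1]
M⁻¹ · (402/65, -161/65)ᵀ = (-5, 3)ᵀ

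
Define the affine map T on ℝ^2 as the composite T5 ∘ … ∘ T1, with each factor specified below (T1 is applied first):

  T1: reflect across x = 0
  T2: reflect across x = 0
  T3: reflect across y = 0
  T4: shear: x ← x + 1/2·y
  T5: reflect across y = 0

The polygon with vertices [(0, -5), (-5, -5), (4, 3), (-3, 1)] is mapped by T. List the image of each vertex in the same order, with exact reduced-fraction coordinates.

T1 reflect across x = 0: (0, -5) → (0, -5); (-5, -5) → (5, -5); (4, 3) → (-4, 3); (-3, 1) → (3, 1)
T2 reflect across x = 0: (0, -5) → (0, -5); (5, -5) → (-5, -5); (-4, 3) → (4, 3); (3, 1) → (-3, 1)
T3 reflect across y = 0: (0, -5) → (0, 5); (-5, -5) → (-5, 5); (4, 3) → (4, -3); (-3, 1) → (-3, -1)
T4 shear: x ← x + 1/2·y: (0, 5) → (5/2, 5); (-5, 5) → (-5/2, 5); (4, -3) → (5/2, -3); (-3, -1) → (-7/2, -1)
T5 reflect across y = 0: (5/2, 5) → (5/2, -5); (-5/2, 5) → (-5/2, -5); (5/2, -3) → (5/2, 3); (-7/2, -1) → (-7/2, 1)

image vertices: (5/2, -5), (-5/2, -5), (5/2, 3), (-7/2, 1)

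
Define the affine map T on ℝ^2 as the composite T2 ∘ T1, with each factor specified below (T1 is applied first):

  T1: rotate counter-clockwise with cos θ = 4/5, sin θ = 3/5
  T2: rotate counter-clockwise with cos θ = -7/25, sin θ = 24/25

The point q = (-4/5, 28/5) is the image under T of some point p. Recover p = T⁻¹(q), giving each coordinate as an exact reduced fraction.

p = (4, -4)

T1 = [4/5 -3/5 0; 3/5 4/5 0; 0 0 1]
T2·T1 = [-4/5 -3/5 0; 3/5 -4/5 0; 0 0 1]
det M = 1; M⁻¹ = [-4/5 3/5 0; -3/5 -4/5 0; 0 0 1]
M⁻¹ · (-4/5, 28/5)ᵀ = (4, -4)ᵀ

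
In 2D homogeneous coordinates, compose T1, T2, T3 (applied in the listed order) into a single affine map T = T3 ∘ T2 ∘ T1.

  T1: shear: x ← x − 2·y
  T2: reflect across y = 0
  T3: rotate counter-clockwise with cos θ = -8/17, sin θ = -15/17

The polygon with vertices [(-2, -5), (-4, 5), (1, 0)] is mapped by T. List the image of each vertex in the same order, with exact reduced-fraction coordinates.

image vertices: (11/17, -160/17), (37/17, 250/17), (-8/17, -15/17)

T1 shear: x ← x − 2·y: (-2, -5) → (8, -5); (-4, 5) → (-14, 5); (1, 0) → (1, 0)
T2 reflect across y = 0: (8, -5) → (8, 5); (-14, 5) → (-14, -5); (1, 0) → (1, 0)
T3 rotate counter-clockwise with cos θ = -8/17, sin θ = -15/17: (8, 5) → (11/17, -160/17); (-14, -5) → (37/17, 250/17); (1, 0) → (-8/17, -15/17)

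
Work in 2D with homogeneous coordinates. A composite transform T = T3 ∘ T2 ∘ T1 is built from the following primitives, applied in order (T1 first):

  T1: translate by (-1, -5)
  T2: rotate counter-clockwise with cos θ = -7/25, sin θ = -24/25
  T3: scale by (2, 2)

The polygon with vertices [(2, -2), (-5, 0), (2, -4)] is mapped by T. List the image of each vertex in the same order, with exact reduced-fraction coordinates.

T1 translate by (-1, -5): (2, -2) → (1, -7); (-5, 0) → (-6, -5); (2, -4) → (1, -9)
T2 rotate counter-clockwise with cos θ = -7/25, sin θ = -24/25: (1, -7) → (-7, 1); (-6, -5) → (-78/25, 179/25); (1, -9) → (-223/25, 39/25)
T3 scale by (2, 2): (-7, 1) → (-14, 2); (-78/25, 179/25) → (-156/25, 358/25); (-223/25, 39/25) → (-446/25, 78/25)

image vertices: (-14, 2), (-156/25, 358/25), (-446/25, 78/25)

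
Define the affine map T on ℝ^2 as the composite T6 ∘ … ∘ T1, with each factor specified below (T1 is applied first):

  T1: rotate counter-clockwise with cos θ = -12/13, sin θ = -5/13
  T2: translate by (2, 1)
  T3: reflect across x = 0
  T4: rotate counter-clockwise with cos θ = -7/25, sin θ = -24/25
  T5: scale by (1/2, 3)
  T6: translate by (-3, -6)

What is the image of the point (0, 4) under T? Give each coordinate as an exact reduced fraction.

T(p) = (-1234/325, 2097/325)

T1 rotate counter-clockwise with cos θ = -12/13, sin θ = -5/13: (0, 4) → (20/13, -48/13)
T2 translate by (2, 1): (20/13, -48/13) → (46/13, -35/13)
T3 reflect across x = 0: (46/13, -35/13) → (-46/13, -35/13)
T4 rotate counter-clockwise with cos θ = -7/25, sin θ = -24/25: (-46/13, -35/13) → (-518/325, 1349/325)
T5 scale by (1/2, 3): (-518/325, 1349/325) → (-259/325, 4047/325)
T6 translate by (-3, -6): (-259/325, 4047/325) → (-1234/325, 2097/325)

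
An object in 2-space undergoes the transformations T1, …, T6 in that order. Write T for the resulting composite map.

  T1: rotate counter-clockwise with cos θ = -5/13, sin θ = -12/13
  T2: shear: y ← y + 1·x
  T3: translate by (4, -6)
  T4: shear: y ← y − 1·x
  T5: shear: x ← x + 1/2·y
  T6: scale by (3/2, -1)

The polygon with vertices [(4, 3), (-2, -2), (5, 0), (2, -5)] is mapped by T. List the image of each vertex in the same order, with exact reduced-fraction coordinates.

T1 rotate counter-clockwise with cos θ = -5/13, sin θ = -12/13: (4, 3) → (16/13, -63/13); (-2, -2) → (-14/13, 34/13); (5, 0) → (-25/13, -60/13); (2, -5) → (-70/13, 1/13)
T2 shear: y ← y + 1·x: (16/13, -63/13) → (16/13, -47/13); (-14/13, 34/13) → (-14/13, 20/13); (-25/13, -60/13) → (-25/13, -85/13); (-70/13, 1/13) → (-70/13, -69/13)
T3 translate by (4, -6): (16/13, -47/13) → (68/13, -125/13); (-14/13, 20/13) → (38/13, -58/13); (-25/13, -85/13) → (27/13, -163/13); (-70/13, -69/13) → (-18/13, -147/13)
T4 shear: y ← y − 1·x: (68/13, -125/13) → (68/13, -193/13); (38/13, -58/13) → (38/13, -96/13); (27/13, -163/13) → (27/13, -190/13); (-18/13, -147/13) → (-18/13, -129/13)
T5 shear: x ← x + 1/2·y: (68/13, -193/13) → (-57/26, -193/13); (38/13, -96/13) → (-10/13, -96/13); (27/13, -190/13) → (-68/13, -190/13); (-18/13, -129/13) → (-165/26, -129/13)
T6 scale by (3/2, -1): (-57/26, -193/13) → (-171/52, 193/13); (-10/13, -96/13) → (-15/13, 96/13); (-68/13, -190/13) → (-102/13, 190/13); (-165/26, -129/13) → (-495/52, 129/13)

image vertices: (-171/52, 193/13), (-15/13, 96/13), (-102/13, 190/13), (-495/52, 129/13)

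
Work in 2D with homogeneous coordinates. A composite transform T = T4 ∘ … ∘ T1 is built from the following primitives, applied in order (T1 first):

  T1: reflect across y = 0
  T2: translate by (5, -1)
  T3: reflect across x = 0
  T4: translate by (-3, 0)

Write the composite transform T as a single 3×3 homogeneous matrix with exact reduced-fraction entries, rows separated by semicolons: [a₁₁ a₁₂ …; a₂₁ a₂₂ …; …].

T = [-1 0 -8; 0 -1 -1; 0 0 1]

T1 = [1 0 0; 0 -1 0; 0 0 1]
T2·T1 = [1 0 5; 0 -1 -1; 0 0 1]
T3·…·T1 = [-1 0 -5; 0 -1 -1; 0 0 1]
T4·…·T1 = [-1 0 -8; 0 -1 -1; 0 0 1]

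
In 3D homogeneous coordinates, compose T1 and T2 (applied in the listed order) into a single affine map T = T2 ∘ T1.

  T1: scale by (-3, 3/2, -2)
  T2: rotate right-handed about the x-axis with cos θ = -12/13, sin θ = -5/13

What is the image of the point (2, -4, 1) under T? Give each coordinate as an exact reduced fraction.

T1 scale by (-3, 3/2, -2): (2, -4, 1) → (-6, -6, -2)
T2 rotate right-handed about the x-axis with cos θ = -12/13, sin θ = -5/13: (-6, -6, -2) → (-6, 62/13, 54/13)

T(p) = (-6, 62/13, 54/13)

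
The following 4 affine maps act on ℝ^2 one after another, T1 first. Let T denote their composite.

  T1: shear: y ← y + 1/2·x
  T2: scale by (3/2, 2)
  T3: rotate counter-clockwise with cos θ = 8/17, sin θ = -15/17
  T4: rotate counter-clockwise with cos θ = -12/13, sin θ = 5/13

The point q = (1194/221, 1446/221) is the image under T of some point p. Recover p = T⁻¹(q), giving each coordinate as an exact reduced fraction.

T1 = [1 0 0; 1/2 1 0; 0 0 1]
T2·T1 = [3/2 0 0; 1 2 0; 0 0 1]
T3·…·T1 = [27/17 30/17 0; -29/34 16/17 0; 0 0 1]
T4·…·T1 = [-503/442 -440/221 0; 309/221 -42/221 0; 0 0 1]
det M = 3; M⁻¹ = [-14/221 440/663 0; -103/221 -503/1326 0; 0 0 1]
M⁻¹ · (1194/221, 1446/221)ᵀ = (4, -5)ᵀ

p = (4, -5)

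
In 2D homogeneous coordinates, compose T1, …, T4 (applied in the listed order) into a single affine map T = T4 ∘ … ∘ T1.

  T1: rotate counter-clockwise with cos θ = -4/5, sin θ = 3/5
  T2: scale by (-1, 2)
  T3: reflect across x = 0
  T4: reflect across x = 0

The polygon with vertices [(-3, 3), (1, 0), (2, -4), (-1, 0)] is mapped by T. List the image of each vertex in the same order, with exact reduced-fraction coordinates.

T1 rotate counter-clockwise with cos θ = -4/5, sin θ = 3/5: (-3, 3) → (3/5, -21/5); (1, 0) → (-4/5, 3/5); (2, -4) → (4/5, 22/5); (-1, 0) → (4/5, -3/5)
T2 scale by (-1, 2): (3/5, -21/5) → (-3/5, -42/5); (-4/5, 3/5) → (4/5, 6/5); (4/5, 22/5) → (-4/5, 44/5); (4/5, -3/5) → (-4/5, -6/5)
T3 reflect across x = 0: (-3/5, -42/5) → (3/5, -42/5); (4/5, 6/5) → (-4/5, 6/5); (-4/5, 44/5) → (4/5, 44/5); (-4/5, -6/5) → (4/5, -6/5)
T4 reflect across x = 0: (3/5, -42/5) → (-3/5, -42/5); (-4/5, 6/5) → (4/5, 6/5); (4/5, 44/5) → (-4/5, 44/5); (4/5, -6/5) → (-4/5, -6/5)

image vertices: (-3/5, -42/5), (4/5, 6/5), (-4/5, 44/5), (-4/5, -6/5)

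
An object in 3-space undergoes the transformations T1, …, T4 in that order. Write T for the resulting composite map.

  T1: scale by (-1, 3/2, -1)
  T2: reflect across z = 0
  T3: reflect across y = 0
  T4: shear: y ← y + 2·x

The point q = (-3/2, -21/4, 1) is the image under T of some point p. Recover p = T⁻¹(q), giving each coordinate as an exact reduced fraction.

p = (3/2, 3/2, 1)

T1 = [-1 0 0 0; 0 3/2 0 0; 0 0 -1 0; 0 0 0 1]
T2·T1 = [-1 0 0 0; 0 3/2 0 0; 0 0 1 0; 0 0 0 1]
T3·…·T1 = [-1 0 0 0; 0 -3/2 0 0; 0 0 1 0; 0 0 0 1]
T4·…·T1 = [-1 0 0 0; -2 -3/2 0 0; 0 0 1 0; 0 0 0 1]
det M = 3/2; M⁻¹ = [-1 0 0 0; 4/3 -2/3 0 0; 0 0 1 0; 0 0 0 1]
M⁻¹ · (-3/2, -21/4, 1)ᵀ = (3/2, 3/2, 1)ᵀ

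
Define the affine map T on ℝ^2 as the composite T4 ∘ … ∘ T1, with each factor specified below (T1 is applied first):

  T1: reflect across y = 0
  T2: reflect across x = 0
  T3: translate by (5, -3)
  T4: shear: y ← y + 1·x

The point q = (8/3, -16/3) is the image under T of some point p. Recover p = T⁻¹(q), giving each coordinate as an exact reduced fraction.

p = (7/3, 5)

T1 = [1 0 0; 0 -1 0; 0 0 1]
T2·T1 = [-1 0 0; 0 -1 0; 0 0 1]
T3·…·T1 = [-1 0 5; 0 -1 -3; 0 0 1]
T4·…·T1 = [-1 0 5; -1 -1 2; 0 0 1]
det M = 1; M⁻¹ = [-1 0 5; 1 -1 -3; 0 0 1]
M⁻¹ · (8/3, -16/3)ᵀ = (7/3, 5)ᵀ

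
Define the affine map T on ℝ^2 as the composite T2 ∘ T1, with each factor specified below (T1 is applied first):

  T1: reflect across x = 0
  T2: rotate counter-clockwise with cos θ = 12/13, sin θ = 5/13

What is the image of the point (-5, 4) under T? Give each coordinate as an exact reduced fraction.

T(p) = (40/13, 73/13)

T1 reflect across x = 0: (-5, 4) → (5, 4)
T2 rotate counter-clockwise with cos θ = 12/13, sin θ = 5/13: (5, 4) → (40/13, 73/13)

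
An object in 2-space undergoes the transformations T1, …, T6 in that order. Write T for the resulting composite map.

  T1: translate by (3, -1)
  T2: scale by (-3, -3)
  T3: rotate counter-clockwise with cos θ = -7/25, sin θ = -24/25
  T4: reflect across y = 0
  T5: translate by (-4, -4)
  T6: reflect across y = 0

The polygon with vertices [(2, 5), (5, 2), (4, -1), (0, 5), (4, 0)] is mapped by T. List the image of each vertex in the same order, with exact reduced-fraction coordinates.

T1 translate by (3, -1): (2, 5) → (5, 4); (5, 2) → (8, 1); (4, -1) → (7, -2); (0, 5) → (3, 4); (4, 0) → (7, -1)
T2 scale by (-3, -3): (5, 4) → (-15, -12); (8, 1) → (-24, -3); (7, -2) → (-21, 6); (3, 4) → (-9, -12); (7, -1) → (-21, 3)
T3 rotate counter-clockwise with cos θ = -7/25, sin θ = -24/25: (-15, -12) → (-183/25, 444/25); (-24, -3) → (96/25, 597/25); (-21, 6) → (291/25, 462/25); (-9, -12) → (-9, 12); (-21, 3) → (219/25, 483/25)
T4 reflect across y = 0: (-183/25, 444/25) → (-183/25, -444/25); (96/25, 597/25) → (96/25, -597/25); (291/25, 462/25) → (291/25, -462/25); (-9, 12) → (-9, -12); (219/25, 483/25) → (219/25, -483/25)
T5 translate by (-4, -4): (-183/25, -444/25) → (-283/25, -544/25); (96/25, -597/25) → (-4/25, -697/25); (291/25, -462/25) → (191/25, -562/25); (-9, -12) → (-13, -16); (219/25, -483/25) → (119/25, -583/25)
T6 reflect across y = 0: (-283/25, -544/25) → (-283/25, 544/25); (-4/25, -697/25) → (-4/25, 697/25); (191/25, -562/25) → (191/25, 562/25); (-13, -16) → (-13, 16); (119/25, -583/25) → (119/25, 583/25)

image vertices: (-283/25, 544/25), (-4/25, 697/25), (191/25, 562/25), (-13, 16), (119/25, 583/25)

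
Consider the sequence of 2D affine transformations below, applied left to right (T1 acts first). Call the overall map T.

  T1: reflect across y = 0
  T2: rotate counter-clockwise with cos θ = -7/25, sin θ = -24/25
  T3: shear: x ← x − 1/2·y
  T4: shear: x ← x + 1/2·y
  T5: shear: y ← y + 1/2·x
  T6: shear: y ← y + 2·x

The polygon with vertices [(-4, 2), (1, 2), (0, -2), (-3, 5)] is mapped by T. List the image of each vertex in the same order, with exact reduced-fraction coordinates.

image vertices: (-4/5, 12/5), (-11/5, -59/10), (48/25, 106/25), (-99/25, -281/50)

T1 reflect across y = 0: (-4, 2) → (-4, -2); (1, 2) → (1, -2); (0, -2) → (0, 2); (-3, 5) → (-3, -5)
T2 rotate counter-clockwise with cos θ = -7/25, sin θ = -24/25: (-4, -2) → (-4/5, 22/5); (1, -2) → (-11/5, -2/5); (0, 2) → (48/25, -14/25); (-3, -5) → (-99/25, 107/25)
T3 shear: x ← x − 1/2·y: (-4/5, 22/5) → (-3, 22/5); (-11/5, -2/5) → (-2, -2/5); (48/25, -14/25) → (11/5, -14/25); (-99/25, 107/25) → (-61/10, 107/25)
T4 shear: x ← x + 1/2·y: (-3, 22/5) → (-4/5, 22/5); (-2, -2/5) → (-11/5, -2/5); (11/5, -14/25) → (48/25, -14/25); (-61/10, 107/25) → (-99/25, 107/25)
T5 shear: y ← y + 1/2·x: (-4/5, 22/5) → (-4/5, 4); (-11/5, -2/5) → (-11/5, -3/2); (48/25, -14/25) → (48/25, 2/5); (-99/25, 107/25) → (-99/25, 23/10)
T6 shear: y ← y + 2·x: (-4/5, 4) → (-4/5, 12/5); (-11/5, -3/2) → (-11/5, -59/10); (48/25, 2/5) → (48/25, 106/25); (-99/25, 23/10) → (-99/25, -281/50)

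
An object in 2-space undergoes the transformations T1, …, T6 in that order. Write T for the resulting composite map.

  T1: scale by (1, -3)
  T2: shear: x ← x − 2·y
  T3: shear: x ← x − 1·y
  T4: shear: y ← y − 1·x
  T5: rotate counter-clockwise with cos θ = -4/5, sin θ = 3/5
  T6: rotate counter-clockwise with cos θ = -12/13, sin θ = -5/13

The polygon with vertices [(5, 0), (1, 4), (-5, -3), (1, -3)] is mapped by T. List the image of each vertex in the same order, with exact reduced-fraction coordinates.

image vertices: (47/13, -79/13), (119/5, -283/5), (-272/13, 619/13), (-1078/65, 2621/65)

T1 scale by (1, -3): (5, 0) → (5, 0); (1, 4) → (1, -12); (-5, -3) → (-5, 9); (1, -3) → (1, 9)
T2 shear: x ← x − 2·y: (5, 0) → (5, 0); (1, -12) → (25, -12); (-5, 9) → (-23, 9); (1, 9) → (-17, 9)
T3 shear: x ← x − 1·y: (5, 0) → (5, 0); (25, -12) → (37, -12); (-23, 9) → (-32, 9); (-17, 9) → (-26, 9)
T4 shear: y ← y − 1·x: (5, 0) → (5, -5); (37, -12) → (37, -49); (-32, 9) → (-32, 41); (-26, 9) → (-26, 35)
T5 rotate counter-clockwise with cos θ = -4/5, sin θ = 3/5: (5, -5) → (-1, 7); (37, -49) → (-1/5, 307/5); (-32, 41) → (1, -52); (-26, 35) → (-1/5, -218/5)
T6 rotate counter-clockwise with cos θ = -12/13, sin θ = -5/13: (-1, 7) → (47/13, -79/13); (-1/5, 307/5) → (119/5, -283/5); (1, -52) → (-272/13, 619/13); (-1/5, -218/5) → (-1078/65, 2621/65)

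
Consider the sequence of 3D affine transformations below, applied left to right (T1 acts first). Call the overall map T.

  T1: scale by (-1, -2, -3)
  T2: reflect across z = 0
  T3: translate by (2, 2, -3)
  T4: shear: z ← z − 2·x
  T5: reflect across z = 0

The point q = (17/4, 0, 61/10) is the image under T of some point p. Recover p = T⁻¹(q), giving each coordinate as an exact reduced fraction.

p = (-9/4, 1, 9/5)

T1 = [-1 0 0 0; 0 -2 0 0; 0 0 -3 0; 0 0 0 1]
T2·T1 = [-1 0 0 0; 0 -2 0 0; 0 0 3 0; 0 0 0 1]
T3·…·T1 = [-1 0 0 2; 0 -2 0 2; 0 0 3 -3; 0 0 0 1]
T4·…·T1 = [-1 0 0 2; 0 -2 0 2; 2 0 3 -7; 0 0 0 1]
T5·…·T1 = [-1 0 0 2; 0 -2 0 2; -2 0 -3 7; 0 0 0 1]
det M = -6; M⁻¹ = [-1 0 0 2; 0 -1/2 0 1; 2/3 0 -1/3 1; 0 0 0 1]
M⁻¹ · (17/4, 0, 61/10)ᵀ = (-9/4, 1, 9/5)ᵀ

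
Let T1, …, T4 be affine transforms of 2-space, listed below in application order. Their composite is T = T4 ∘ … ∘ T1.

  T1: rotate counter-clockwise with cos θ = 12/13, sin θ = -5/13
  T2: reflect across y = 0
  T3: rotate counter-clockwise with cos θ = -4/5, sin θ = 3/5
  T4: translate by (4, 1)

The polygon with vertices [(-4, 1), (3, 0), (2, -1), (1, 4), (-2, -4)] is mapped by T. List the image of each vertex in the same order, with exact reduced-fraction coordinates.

T1 rotate counter-clockwise with cos θ = 12/13, sin θ = -5/13: (-4, 1) → (-43/13, 32/13); (3, 0) → (36/13, -15/13); (2, -1) → (19/13, -22/13); (1, 4) → (32/13, 43/13); (-2, -4) → (-44/13, -38/13)
T2 reflect across y = 0: (-43/13, 32/13) → (-43/13, -32/13); (36/13, -15/13) → (36/13, 15/13); (19/13, -22/13) → (19/13, 22/13); (32/13, 43/13) → (32/13, -43/13); (-44/13, -38/13) → (-44/13, 38/13)
T3 rotate counter-clockwise with cos θ = -4/5, sin θ = 3/5: (-43/13, -32/13) → (268/65, -1/65); (36/13, 15/13) → (-189/65, 48/65); (19/13, 22/13) → (-142/65, -31/65); (32/13, -43/13) → (1/65, 268/65); (-44/13, 38/13) → (62/65, -284/65)
T4 translate by (4, 1): (268/65, -1/65) → (528/65, 64/65); (-189/65, 48/65) → (71/65, 113/65); (-142/65, -31/65) → (118/65, 34/65); (1/65, 268/65) → (261/65, 333/65); (62/65, -284/65) → (322/65, -219/65)

image vertices: (528/65, 64/65), (71/65, 113/65), (118/65, 34/65), (261/65, 333/65), (322/65, -219/65)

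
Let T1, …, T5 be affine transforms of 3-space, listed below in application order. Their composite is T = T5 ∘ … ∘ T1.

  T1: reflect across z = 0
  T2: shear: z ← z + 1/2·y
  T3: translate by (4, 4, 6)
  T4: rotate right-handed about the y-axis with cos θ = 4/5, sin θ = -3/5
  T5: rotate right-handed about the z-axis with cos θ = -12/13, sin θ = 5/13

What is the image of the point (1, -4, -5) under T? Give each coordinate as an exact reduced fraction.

T1 reflect across z = 0: (1, -4, -5) → (1, -4, 5)
T2 shear: z ← z + 1/2·y: (1, -4, 5) → (1, -4, 3)
T3 translate by (4, 4, 6): (1, -4, 3) → (5, 0, 9)
T4 rotate right-handed about the y-axis with cos θ = 4/5, sin θ = -3/5: (5, 0, 9) → (-7/5, 0, 51/5)
T5 rotate right-handed about the z-axis with cos θ = -12/13, sin θ = 5/13: (-7/5, 0, 51/5) → (84/65, -7/13, 51/5)

T(p) = (84/65, -7/13, 51/5)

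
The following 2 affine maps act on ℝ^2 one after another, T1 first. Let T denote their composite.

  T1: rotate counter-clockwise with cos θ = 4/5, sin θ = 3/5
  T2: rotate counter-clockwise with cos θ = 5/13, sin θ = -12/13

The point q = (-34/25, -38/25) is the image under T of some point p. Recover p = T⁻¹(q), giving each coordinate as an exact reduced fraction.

p = (-2/5, -2)

T1 = [4/5 -3/5 0; 3/5 4/5 0; 0 0 1]
T2·T1 = [56/65 33/65 0; -33/65 56/65 0; 0 0 1]
det M = 1; M⁻¹ = [56/65 -33/65 0; 33/65 56/65 0; 0 0 1]
M⁻¹ · (-34/25, -38/25)ᵀ = (-2/5, -2)ᵀ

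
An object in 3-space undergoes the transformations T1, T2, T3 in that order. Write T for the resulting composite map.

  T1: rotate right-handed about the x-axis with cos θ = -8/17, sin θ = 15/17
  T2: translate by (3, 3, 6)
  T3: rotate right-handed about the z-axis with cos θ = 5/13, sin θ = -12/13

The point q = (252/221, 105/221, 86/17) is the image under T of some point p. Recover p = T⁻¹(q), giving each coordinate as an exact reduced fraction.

p = (-3, 0, 2)

T1 = [1 0 0 0; 0 -8/17 -15/17 0; 0 15/17 -8/17 0; 0 0 0 1]
T2·T1 = [1 0 0 3; 0 -8/17 -15/17 3; 0 15/17 -8/17 6; 0 0 0 1]
T3·…·T1 = [5/13 -96/221 -180/221 51/13; -12/13 -40/221 -75/221 -21/13; 0 15/17 -8/17 6; 0 0 0 1]
det M = 1; M⁻¹ = [5/13 -12/13 0 -3; -96/221 -40/221 15/17 -66/17; -180/221 -75/221 -8/17 93/17; 0 0 0 1]
M⁻¹ · (252/221, 105/221, 86/17)ᵀ = (-3, 0, 2)ᵀ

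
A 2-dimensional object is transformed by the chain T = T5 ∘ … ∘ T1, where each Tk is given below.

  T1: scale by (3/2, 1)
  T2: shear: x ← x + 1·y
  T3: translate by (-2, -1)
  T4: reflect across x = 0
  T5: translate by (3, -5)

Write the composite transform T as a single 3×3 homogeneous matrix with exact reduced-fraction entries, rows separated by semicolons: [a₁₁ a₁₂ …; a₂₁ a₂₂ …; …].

T = [-3/2 -1 5; 0 1 -6; 0 0 1]

T1 = [3/2 0 0; 0 1 0; 0 0 1]
T2·T1 = [3/2 1 0; 0 1 0; 0 0 1]
T3·…·T1 = [3/2 1 -2; 0 1 -1; 0 0 1]
T4·…·T1 = [-3/2 -1 2; 0 1 -1; 0 0 1]
T5·…·T1 = [-3/2 -1 5; 0 1 -6; 0 0 1]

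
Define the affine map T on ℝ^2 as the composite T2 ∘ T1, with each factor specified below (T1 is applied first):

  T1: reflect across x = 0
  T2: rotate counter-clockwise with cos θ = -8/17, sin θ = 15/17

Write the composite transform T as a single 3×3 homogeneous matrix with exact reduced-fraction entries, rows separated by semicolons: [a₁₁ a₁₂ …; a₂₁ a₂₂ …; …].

T = [8/17 -15/17 0; -15/17 -8/17 0; 0 0 1]

T1 = [-1 0 0; 0 1 0; 0 0 1]
T2·T1 = [8/17 -15/17 0; -15/17 -8/17 0; 0 0 1]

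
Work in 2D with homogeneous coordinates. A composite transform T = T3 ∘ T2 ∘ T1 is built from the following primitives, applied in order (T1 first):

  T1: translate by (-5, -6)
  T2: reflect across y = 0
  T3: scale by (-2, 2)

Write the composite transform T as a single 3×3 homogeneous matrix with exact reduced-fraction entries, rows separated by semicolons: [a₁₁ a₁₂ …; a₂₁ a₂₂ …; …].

T1 = [1 0 -5; 0 1 -6; 0 0 1]
T2·T1 = [1 0 -5; 0 -1 6; 0 0 1]
T3·…·T1 = [-2 0 10; 0 -2 12; 0 0 1]

T = [-2 0 10; 0 -2 12; 0 0 1]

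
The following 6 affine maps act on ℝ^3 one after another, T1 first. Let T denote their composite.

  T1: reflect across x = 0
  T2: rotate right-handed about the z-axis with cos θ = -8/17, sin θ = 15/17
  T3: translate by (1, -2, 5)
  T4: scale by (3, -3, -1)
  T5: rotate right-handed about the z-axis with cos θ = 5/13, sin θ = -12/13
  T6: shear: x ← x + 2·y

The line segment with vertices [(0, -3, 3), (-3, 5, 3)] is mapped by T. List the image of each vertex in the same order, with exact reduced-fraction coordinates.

T1 reflect across x = 0: (0, -3, 3) → (0, -3, 3); (-3, 5, 3) → (3, 5, 3)
T2 rotate right-handed about the z-axis with cos θ = -8/17, sin θ = 15/17: (0, -3, 3) → (45/17, 24/17, 3); (3, 5, 3) → (-99/17, 5/17, 3)
T3 translate by (1, -2, 5): (45/17, 24/17, 3) → (62/17, -10/17, 8); (-99/17, 5/17, 3) → (-82/17, -29/17, 8)
T4 scale by (3, -3, -1): (62/17, -10/17, 8) → (186/17, 30/17, -8); (-82/17, -29/17, 8) → (-246/17, 87/17, -8)
T5 rotate right-handed about the z-axis with cos θ = 5/13, sin θ = -12/13: (186/17, 30/17, -8) → (1290/221, -2082/221, -8); (-246/17, 87/17, -8) → (-186/221, 3387/221, -8)
T6 shear: x ← x + 2·y: (1290/221, -2082/221, -8) → (-2874/221, -2082/221, -8); (-186/221, 3387/221, -8) → (6588/221, 3387/221, -8)

image vertices: (-2874/221, -2082/221, -8), (6588/221, 3387/221, -8)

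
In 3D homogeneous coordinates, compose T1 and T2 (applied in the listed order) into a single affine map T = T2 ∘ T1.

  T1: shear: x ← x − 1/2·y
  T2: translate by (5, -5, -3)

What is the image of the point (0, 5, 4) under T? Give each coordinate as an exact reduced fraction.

T(p) = (5/2, 0, 1)

T1 shear: x ← x − 1/2·y: (0, 5, 4) → (-5/2, 5, 4)
T2 translate by (5, -5, -3): (-5/2, 5, 4) → (5/2, 0, 1)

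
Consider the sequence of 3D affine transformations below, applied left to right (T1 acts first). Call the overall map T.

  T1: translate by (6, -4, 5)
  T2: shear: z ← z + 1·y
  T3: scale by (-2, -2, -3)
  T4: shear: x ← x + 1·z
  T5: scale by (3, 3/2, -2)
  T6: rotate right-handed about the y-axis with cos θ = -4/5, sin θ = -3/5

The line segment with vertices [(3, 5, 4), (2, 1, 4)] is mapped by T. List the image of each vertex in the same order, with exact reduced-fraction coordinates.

T1 translate by (6, -4, 5): (3, 5, 4) → (9, 1, 9); (2, 1, 4) → (8, -3, 9)
T2 shear: z ← z + 1·y: (9, 1, 9) → (9, 1, 10); (8, -3, 9) → (8, -3, 6)
T3 scale by (-2, -2, -3): (9, 1, 10) → (-18, -2, -30); (8, -3, 6) → (-16, 6, -18)
T4 shear: x ← x + 1·z: (-18, -2, -30) → (-48, -2, -30); (-16, 6, -18) → (-34, 6, -18)
T5 scale by (3, 3/2, -2): (-48, -2, -30) → (-144, -3, 60); (-34, 6, -18) → (-102, 9, 36)
T6 rotate right-handed about the y-axis with cos θ = -4/5, sin θ = -3/5: (-144, -3, 60) → (396/5, -3, -672/5); (-102, 9, 36) → (60, 9, -90)

image vertices: (396/5, -3, -672/5), (60, 9, -90)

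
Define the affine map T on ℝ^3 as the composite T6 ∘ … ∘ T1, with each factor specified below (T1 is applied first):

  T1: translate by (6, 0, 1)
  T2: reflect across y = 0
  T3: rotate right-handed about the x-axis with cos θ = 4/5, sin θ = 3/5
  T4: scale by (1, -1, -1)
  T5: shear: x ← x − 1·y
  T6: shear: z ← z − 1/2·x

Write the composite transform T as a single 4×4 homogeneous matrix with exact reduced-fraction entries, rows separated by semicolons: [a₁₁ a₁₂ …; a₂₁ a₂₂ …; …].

T = [1 -4/5 -3/5 27/5; 0 4/5 3/5 3/5; -1/2 1 -1/2 -7/2; 0 0 0 1]

T1 = [1 0 0 6; 0 1 0 0; 0 0 1 1; 0 0 0 1]
T2·T1 = [1 0 0 6; 0 -1 0 0; 0 0 1 1; 0 0 0 1]
T3·…·T1 = [1 0 0 6; 0 -4/5 -3/5 -3/5; 0 -3/5 4/5 4/5; 0 0 0 1]
T4·…·T1 = [1 0 0 6; 0 4/5 3/5 3/5; 0 3/5 -4/5 -4/5; 0 0 0 1]
T5·…·T1 = [1 -4/5 -3/5 27/5; 0 4/5 3/5 3/5; 0 3/5 -4/5 -4/5; 0 0 0 1]
T6·…·T1 = [1 -4/5 -3/5 27/5; 0 4/5 3/5 3/5; -1/2 1 -1/2 -7/2; 0 0 0 1]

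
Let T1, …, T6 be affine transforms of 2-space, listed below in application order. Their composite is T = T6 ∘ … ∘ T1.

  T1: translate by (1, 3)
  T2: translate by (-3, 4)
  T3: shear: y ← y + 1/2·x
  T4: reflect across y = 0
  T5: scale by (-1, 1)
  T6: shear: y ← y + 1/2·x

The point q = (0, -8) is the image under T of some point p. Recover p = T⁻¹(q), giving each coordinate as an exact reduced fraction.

p = (2, 1)

T1 = [1 0 1; 0 1 3; 0 0 1]
T2·T1 = [1 0 -2; 0 1 7; 0 0 1]
T3·…·T1 = [1 0 -2; 1/2 1 6; 0 0 1]
T4·…·T1 = [1 0 -2; -1/2 -1 -6; 0 0 1]
T5·…·T1 = [-1 0 2; -1/2 -1 -6; 0 0 1]
T6·…·T1 = [-1 0 2; -1 -1 -5; 0 0 1]
det M = 1; M⁻¹ = [-1 0 2; 1 -1 -7; 0 0 1]
M⁻¹ · (0, -8)ᵀ = (2, 1)ᵀ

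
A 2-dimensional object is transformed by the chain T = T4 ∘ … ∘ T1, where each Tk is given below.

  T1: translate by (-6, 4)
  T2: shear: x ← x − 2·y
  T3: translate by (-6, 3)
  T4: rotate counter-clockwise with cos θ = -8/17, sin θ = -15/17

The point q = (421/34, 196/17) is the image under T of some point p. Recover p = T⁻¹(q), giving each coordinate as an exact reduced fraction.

p = (1, -3/2)

T1 = [1 0 -6; 0 1 4; 0 0 1]
T2·T1 = [1 -2 -14; 0 1 4; 0 0 1]
T3·…·T1 = [1 -2 -20; 0 1 7; 0 0 1]
T4·…·T1 = [-8/17 31/17 265/17; -15/17 22/17 244/17; 0 0 1]
det M = 1; M⁻¹ = [22/17 -31/17 6; 15/17 -8/17 -7; 0 0 1]
M⁻¹ · (421/34, 196/17)ᵀ = (1, -3/2)ᵀ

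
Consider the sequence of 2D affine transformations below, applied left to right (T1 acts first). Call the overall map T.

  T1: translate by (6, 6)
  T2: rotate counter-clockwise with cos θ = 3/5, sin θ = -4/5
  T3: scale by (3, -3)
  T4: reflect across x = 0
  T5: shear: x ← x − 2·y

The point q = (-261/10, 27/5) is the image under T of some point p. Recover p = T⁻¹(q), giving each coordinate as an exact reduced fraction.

T1 = [1 0 6; 0 1 6; 0 0 1]
T2·T1 = [3/5 4/5 42/5; -4/5 3/5 -6/5; 0 0 1]
T3·…·T1 = [9/5 12/5 126/5; 12/5 -9/5 18/5; 0 0 1]
T4·…·T1 = [-9/5 -12/5 -126/5; 12/5 -9/5 18/5; 0 0 1]
T5·…·T1 = [-33/5 6/5 -162/5; 12/5 -9/5 18/5; 0 0 1]
det M = 9; M⁻¹ = [-1/5 -2/15 -6; -4/15 -11/15 -6; 0 0 1]
M⁻¹ · (-261/10, 27/5)ᵀ = (-3/2, -3)ᵀ

p = (-3/2, -3)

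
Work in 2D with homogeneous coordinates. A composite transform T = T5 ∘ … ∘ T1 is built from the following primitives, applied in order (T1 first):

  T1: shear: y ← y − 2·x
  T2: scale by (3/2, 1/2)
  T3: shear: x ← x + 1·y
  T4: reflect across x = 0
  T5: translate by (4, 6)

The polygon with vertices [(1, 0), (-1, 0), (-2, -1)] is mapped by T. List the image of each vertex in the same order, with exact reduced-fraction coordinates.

image vertices: (7/2, 5), (9/2, 7), (11/2, 15/2)

T1 shear: y ← y − 2·x: (1, 0) → (1, -2); (-1, 0) → (-1, 2); (-2, -1) → (-2, 3)
T2 scale by (3/2, 1/2): (1, -2) → (3/2, -1); (-1, 2) → (-3/2, 1); (-2, 3) → (-3, 3/2)
T3 shear: x ← x + 1·y: (3/2, -1) → (1/2, -1); (-3/2, 1) → (-1/2, 1); (-3, 3/2) → (-3/2, 3/2)
T4 reflect across x = 0: (1/2, -1) → (-1/2, -1); (-1/2, 1) → (1/2, 1); (-3/2, 3/2) → (3/2, 3/2)
T5 translate by (4, 6): (-1/2, -1) → (7/2, 5); (1/2, 1) → (9/2, 7); (3/2, 3/2) → (11/2, 15/2)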